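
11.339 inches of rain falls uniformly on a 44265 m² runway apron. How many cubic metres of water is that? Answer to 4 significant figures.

12750 cubic metres

Depth: 11.339 in × 25.4 = 288.0106 mm.
1 mm over 1 m² is 1 L, so volume = 288.0106 × 44265 = 12748789 L = 12750 m³.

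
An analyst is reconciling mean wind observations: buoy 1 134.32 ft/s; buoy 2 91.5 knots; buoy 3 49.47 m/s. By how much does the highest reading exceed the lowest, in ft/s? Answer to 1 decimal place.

28.0 ft/s

buoy 2: 91.5 kt = 154.435 ft/s.
buoy 3: 49.47 m/s = 162.303 ft/s.
Spread: 162.303 − 134.320 = 28.0 ft/s.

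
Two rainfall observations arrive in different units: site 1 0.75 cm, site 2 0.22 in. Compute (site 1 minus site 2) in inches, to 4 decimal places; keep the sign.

site 1: 0.75 cm = 0.295276 in.
Difference: 0.295276 − 0.220000 = 0.0753 in.

0.0753 in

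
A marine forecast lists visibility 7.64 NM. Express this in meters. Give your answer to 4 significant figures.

1 nmi = 1852 m, so 7.64 × 1852 = 14150 m.

14150 m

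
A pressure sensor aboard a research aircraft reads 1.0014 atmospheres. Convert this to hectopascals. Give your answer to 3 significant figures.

1010 hPa

1 atm = 1013.25 hPa, so 1.0014 × 1013.25 = 1010 hPa.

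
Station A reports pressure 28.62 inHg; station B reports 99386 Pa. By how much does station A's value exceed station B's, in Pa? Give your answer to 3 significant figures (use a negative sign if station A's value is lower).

-2470 Pa

station A: 28.62 inHg = 96918.45 Pa.
Difference: 96918.45 − 99386.00 = -2470 Pa.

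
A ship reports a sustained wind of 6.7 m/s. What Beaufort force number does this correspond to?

Beaufort force 4

6.7 m/s lies in the Beaufort 4 band (moderate breeze, 5.5–7.9 m/s).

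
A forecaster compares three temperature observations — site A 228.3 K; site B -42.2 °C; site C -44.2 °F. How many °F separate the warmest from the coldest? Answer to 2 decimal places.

site A: 228.3 K = -44.850 °C.
site C: -44.2 °F = -42.333 °C.
Spread: (-42.200) − (-44.850) = 2.650 °C = 4.77 °F.

4.77 °F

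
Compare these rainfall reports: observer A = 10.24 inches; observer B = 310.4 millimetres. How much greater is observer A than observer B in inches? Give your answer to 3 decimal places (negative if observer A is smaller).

observer B: 310.4 mm = 12.22047 in.
Difference: 10.24000 − 12.22047 = -1.980 in.

-1.980 in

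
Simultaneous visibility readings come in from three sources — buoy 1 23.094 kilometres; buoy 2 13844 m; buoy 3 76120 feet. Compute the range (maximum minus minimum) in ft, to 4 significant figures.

buoy 1: 23.094 km = 75767.72 ft.
buoy 2: 13844 m = 45419.95 ft.
Spread: 76120.00 − 45419.95 = 30700 ft.

30700 ft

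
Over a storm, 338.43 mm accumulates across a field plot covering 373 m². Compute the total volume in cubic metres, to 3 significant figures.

1 mm over 1 m² is 1 L, so volume = 338.43 × 373 = 126234.39 L = 126 m³.

126 cubic metres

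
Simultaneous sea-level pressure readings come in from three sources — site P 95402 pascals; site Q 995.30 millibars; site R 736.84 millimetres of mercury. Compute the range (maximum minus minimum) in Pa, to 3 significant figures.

4130 Pa

site Q: 995.30 mb = 99530.00 Pa.
site R: 736.84 mmHg = 98237.27 Pa.
Spread: 99530.00 − 95402.00 = 4130 Pa.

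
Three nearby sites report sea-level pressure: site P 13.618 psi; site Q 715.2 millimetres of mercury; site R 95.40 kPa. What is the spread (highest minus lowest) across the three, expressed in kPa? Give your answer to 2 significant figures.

1.5 kPa

site P: 13.618 psi = 93.893 kPa.
site Q: 715.2 mmHg = 95.352 kPa.
Spread: 95.400 − 93.893 = 1.5 kPa.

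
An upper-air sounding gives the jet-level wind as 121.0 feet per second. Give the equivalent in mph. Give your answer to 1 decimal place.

82.5 mph

1 ft/s = 0.681818 mph, so 121.0 × 0.681818 = 82.5 mph.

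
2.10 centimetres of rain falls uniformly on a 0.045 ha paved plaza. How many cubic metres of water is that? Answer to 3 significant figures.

9.45 cubic metres

Depth: 2.10 cm × 10 = 21 mm.
Area: 0.045 ha = 450 m².
1 mm over 1 m² is 1 L, so volume = 21 × 450 = 9450 L = 9.45 m³.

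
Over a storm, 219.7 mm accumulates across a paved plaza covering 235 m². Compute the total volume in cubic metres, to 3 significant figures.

51.6 cubic metres

1 mm over 1 m² is 1 L, so volume = 219.7 × 235 = 51629.5 L = 51.6 m³.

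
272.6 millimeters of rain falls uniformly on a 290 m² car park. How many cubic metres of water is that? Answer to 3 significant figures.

1 mm over 1 m² is 1 L, so volume = 272.6 × 290 = 79054 L = 79.1 m³.

79.1 cubic metres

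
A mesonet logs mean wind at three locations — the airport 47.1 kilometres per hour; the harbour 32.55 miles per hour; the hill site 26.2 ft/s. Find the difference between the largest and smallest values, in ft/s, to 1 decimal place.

the airport: 47.1 km/h = 42.924 ft/s.
the harbour: 32.55 mph = 47.740 ft/s.
Spread: 47.740 − 26.200 = 21.5 ft/s.

21.5 ft/s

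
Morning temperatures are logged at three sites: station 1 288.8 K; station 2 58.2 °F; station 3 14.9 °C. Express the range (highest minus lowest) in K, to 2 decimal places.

station 1: 288.8 K = 15.650 °C.
station 2: 58.2 °F = 14.556 °C.
Spread: 15.650 − 14.556 = 1.094 °C.

1.09 K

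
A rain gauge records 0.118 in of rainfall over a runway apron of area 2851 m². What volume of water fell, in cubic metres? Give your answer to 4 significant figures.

Depth: 0.118 in × 25.4 = 2.9972 mm.
1 mm over 1 m² is 1 L, so volume = 2.9972 × 2851 = 8545.0172 L = 8.545 m³.

8.545 cubic metres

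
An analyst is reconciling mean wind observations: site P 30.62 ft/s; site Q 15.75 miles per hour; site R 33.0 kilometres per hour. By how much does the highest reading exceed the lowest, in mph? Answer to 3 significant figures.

site P: 30.62 ft/s = 20.8773 mph.
site R: 33.0 km/h = 20.5052 mph.
Spread: 20.8773 − 15.7500 = 5.13 mph.

5.13 mph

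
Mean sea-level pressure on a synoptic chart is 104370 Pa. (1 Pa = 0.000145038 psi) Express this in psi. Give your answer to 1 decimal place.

1 Pa = 0.000145038 psi, so 104370 × 0.000145038 = 15.1 psi.

15.1 psi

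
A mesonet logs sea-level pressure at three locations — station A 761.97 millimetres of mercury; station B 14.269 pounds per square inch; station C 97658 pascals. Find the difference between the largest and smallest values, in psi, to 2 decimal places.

station A: 761.97 mmHg = 14.7340 psi.
station C: 97658 Pa = 14.1641 psi.
Spread: 14.7340 − 14.1641 = 0.57 psi.

0.57 psi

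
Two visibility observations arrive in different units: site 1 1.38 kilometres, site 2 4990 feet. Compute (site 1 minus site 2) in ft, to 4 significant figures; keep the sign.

site 1: 1.38 km = 4527.559 ft.
Difference: 4527.559 − 4990.000 = -462.4 ft.

-462.4 ft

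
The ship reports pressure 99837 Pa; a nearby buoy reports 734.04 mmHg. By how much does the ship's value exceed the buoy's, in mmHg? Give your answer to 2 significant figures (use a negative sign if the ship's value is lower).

the ship: 99837 Pa = 748.84 mmHg.
Difference: 748.84 − 734.04 = 15 mmHg.

15 mmHg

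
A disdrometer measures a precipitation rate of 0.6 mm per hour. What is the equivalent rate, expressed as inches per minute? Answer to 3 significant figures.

0.6 mm/hour × 0.0393701 in/mm × 0.0166667 hour/minute = 0.000394 in/minute.

0.000394 in/minute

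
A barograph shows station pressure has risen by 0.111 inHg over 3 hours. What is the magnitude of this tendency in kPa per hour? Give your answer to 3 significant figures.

0.125 kPa per hour

0.111 inHg / 3 h × 3.38639 kPa/inHg = 0.125 kPa/h.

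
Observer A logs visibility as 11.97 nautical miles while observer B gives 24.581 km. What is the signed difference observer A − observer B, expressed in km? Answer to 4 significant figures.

-2.413 km

observer A: 11.97 nmi = 22.16844 km.
Difference: 22.16844 − 24.58100 = -2.413 km.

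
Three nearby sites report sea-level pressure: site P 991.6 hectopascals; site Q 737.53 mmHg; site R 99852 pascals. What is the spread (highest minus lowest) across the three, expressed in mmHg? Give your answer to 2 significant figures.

site P: 991.6 hPa = 743.76 mmHg.
site R: 99852 Pa = 748.95 mmHg.
Spread: 748.95 − 737.53 = 11 mmHg.

11 mmHg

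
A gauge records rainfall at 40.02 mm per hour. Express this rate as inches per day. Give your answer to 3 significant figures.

37.8 in/day

40.02 mm/hour × 0.0393701 in/mm × 24 hour/day = 37.8 in/day.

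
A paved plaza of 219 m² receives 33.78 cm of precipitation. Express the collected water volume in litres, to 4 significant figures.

73980 litres

Depth: 33.78 cm × 10 = 337.8 mm.
1 mm over 1 m² is 1 L, so volume = 337.8 × 219 = 73978.2 L ≈ 73980 L.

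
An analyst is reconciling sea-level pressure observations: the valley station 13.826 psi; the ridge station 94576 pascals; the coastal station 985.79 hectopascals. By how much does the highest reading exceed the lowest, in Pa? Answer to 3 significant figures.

the valley station: 13.826 psi = 95326.91 Pa.
the coastal station: 985.79 hPa = 98579.00 Pa.
Spread: 98579.00 − 94576.00 = 4000 Pa.

4000 Pa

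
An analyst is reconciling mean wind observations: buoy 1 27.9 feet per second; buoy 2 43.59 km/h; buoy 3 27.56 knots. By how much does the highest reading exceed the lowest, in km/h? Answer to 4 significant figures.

buoy 1: 27.9 ft/s = 30.6141 km/h.
buoy 3: 27.56 kt = 51.0411 km/h.
Spread: 51.0411 − 30.6141 = 20.43 km/h.

20.43 km/h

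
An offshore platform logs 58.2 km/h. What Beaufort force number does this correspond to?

58.2 km/h = 16.2 m/s, which is Beaufort 7 (near gale, 13.9–17.1 m/s).

Beaufort force 7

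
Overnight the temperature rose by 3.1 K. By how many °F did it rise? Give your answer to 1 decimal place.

Converting a difference, only the 9/5 scale factor applies: Δ°F = 3.1 × 1.8 = 5.6 °F.

5.6 °F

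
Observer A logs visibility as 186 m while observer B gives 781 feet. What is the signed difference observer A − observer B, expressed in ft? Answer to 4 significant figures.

observer A: 186 m = 610.236 ft.
Difference: 610.236 − 781.000 = -170.8 ft.

-170.8 ft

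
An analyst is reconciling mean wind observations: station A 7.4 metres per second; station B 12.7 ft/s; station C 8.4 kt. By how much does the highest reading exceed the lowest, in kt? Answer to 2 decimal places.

station A: 7.4 m/s = 14.3844 kt.
station B: 12.7 ft/s = 7.5245 kt.
Spread: 14.3844 − 7.5245 = 6.86 kt.

6.86 kt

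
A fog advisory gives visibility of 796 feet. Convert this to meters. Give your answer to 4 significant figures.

242.6 m

1 ft = 0.3048 m, so 796 × 0.3048 = 242.6 m.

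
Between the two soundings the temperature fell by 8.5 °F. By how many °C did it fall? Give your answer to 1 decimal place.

For a temperature change the 32° offset cancels: Δ°C = 8.5 × 0.5556 = 4.7 °C.

4.7 °C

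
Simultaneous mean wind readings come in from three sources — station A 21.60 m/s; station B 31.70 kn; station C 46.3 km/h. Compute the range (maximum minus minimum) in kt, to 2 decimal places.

16.99 kt

station A: 21.60 m/s = 41.9870 kt.
station C: 46.3 km/h = 25.0000 kt.
Spread: 41.9870 − 25.0000 = 16.99 kt.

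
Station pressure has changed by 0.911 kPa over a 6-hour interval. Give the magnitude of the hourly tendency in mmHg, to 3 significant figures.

0.911 kPa / 6 h × 7.50062 mmHg/kPa = 1.14 mmHg/h.

1.14 mmHg per hour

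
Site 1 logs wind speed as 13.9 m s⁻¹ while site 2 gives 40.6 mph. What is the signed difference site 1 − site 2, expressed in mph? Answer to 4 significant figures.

site 1: 13.9 m/s = 31.09341 mph.
Difference: 31.09341 − 40.60000 = -9.507 mph.

-9.507 mph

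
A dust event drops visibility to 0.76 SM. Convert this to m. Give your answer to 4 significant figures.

1 SM = 1609.34 m, so 0.76 × 1609.34 = 1223 m.

1223 m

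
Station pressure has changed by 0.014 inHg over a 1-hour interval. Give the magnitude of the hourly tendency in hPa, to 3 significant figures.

0.474 hPa per hour

0.014 inHg / 1 h × 33.8639 hPa/inHg = 0.474 hPa/h.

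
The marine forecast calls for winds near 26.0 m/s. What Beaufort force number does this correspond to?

26.0 m/s lies in the Beaufort 10 band (storm, 24.5–28.4 m/s).

Beaufort force 10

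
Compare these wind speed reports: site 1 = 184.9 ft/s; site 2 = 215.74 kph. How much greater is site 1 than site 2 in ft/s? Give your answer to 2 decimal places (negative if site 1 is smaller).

site 2: 215.74 km/h = 196.6134 ft/s.
Difference: 184.9000 − 196.6134 = -11.71 ft/s.

-11.71 ft/s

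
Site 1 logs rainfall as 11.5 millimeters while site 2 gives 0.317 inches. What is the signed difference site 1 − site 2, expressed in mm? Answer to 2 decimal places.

3.45 mm

site 2: 0.317 in = 8.0518 mm.
Difference: 11.5000 − 8.0518 = 3.45 mm.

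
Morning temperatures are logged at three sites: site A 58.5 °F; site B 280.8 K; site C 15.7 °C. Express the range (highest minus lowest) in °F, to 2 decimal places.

14.49 °F

site A: 58.5 °F = 14.722 °C.
site B: 280.8 K = 7.650 °C.
Spread: 15.700 − 7.650 = 8.050 °C = 14.49 °F.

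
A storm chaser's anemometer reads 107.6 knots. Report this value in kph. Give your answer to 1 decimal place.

1 kt = 1.852 km/h, so 107.6 × 1.852 = 199.3 km/h.

199.3 km/h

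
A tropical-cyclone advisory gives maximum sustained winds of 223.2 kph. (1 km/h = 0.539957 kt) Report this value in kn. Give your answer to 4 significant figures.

120.5 kt

1 km/h = 0.539957 kt, so 223.2 × 0.539957 = 120.5 kt.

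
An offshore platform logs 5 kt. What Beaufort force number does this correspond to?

Beaufort force 2

5 kt lies in the Beaufort 2 band (light breeze, 4–6 kt).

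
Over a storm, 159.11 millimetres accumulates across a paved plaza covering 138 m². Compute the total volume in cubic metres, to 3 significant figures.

22.0 cubic metres

1 mm over 1 m² is 1 L, so volume = 159.11 × 138 = 21957.18 L = 22.0 m³.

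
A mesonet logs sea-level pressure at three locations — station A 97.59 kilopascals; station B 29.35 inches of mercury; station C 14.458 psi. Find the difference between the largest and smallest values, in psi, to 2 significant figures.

station A: 97.59 kPa = 14.1542 psi.
station B: 29.35 inHg = 14.4154 psi.
Spread: 14.4580 − 14.1542 = 0.30 psi.

0.30 psi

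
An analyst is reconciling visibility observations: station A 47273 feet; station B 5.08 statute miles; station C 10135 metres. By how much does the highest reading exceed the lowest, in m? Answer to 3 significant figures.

station A: 47273 ft = 14408.81 m.
station B: 5.08 SM = 8175.47 m.
Spread: 14408.81 − 8175.47 = 6230 m.

6230 m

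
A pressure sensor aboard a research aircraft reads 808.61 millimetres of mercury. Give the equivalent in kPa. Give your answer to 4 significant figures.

1 mmHg = 0.133322 kPa, so 808.61 × 0.133322 = 107.8 kPa.

107.8 kPa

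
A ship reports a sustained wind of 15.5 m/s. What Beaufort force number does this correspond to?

Beaufort force 7

15.5 m/s lies in the Beaufort 7 band (near gale, 13.9–17.1 m/s).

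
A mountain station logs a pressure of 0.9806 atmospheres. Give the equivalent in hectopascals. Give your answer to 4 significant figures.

1 atm = 1013.25 hPa, so 0.9806 × 1013.25 = 993.6 hPa.

993.6 hPa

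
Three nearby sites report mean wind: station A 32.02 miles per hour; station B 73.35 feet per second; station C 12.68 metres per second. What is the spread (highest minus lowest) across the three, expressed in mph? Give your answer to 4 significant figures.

21.65 mph

station B: 73.35 ft/s = 50.0114 mph.
station C: 12.68 m/s = 28.3644 mph.
Spread: 50.0114 − 28.3644 = 21.65 mph.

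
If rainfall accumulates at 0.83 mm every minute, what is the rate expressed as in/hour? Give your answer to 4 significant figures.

1.961 in/hour

0.83 mm/minute × 0.0393701 in/mm × 60 minute/hour = 1.961 in/hour.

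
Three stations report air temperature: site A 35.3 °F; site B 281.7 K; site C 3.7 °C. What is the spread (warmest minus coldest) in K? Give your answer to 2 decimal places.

6.72 K

site A: 35.3 °F = 1.833 °C.
site B: 281.7 K = 8.550 °C.
Spread: 8.550 − 1.833 = 6.717 °C.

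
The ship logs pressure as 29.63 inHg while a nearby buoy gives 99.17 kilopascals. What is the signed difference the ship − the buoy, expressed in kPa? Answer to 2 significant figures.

1.2 kPa

the ship: 29.63 inHg = 100.339 kPa.
Difference: 100.339 − 99.170 = 1.2 kPa.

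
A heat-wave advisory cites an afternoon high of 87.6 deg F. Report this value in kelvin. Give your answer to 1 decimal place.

304.0 K

First to °C: 30.89 °C.
Then to K: 304.0 K.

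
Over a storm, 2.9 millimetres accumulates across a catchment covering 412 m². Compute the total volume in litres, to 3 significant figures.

1 mm over 1 m² is 1 L, so volume = 2.9 × 412 = 1194.8 L ≈ 1190 L.

1190 litres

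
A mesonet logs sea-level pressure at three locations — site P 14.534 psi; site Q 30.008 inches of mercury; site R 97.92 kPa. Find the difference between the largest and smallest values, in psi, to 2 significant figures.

site Q: 30.008 inHg = 14.7386 psi.
site R: 97.92 kPa = 14.2021 psi.
Spread: 14.7386 − 14.2021 = 0.54 psi.

0.54 psi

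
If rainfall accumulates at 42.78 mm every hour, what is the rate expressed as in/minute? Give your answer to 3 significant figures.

42.78 mm/hour × 0.0393701 in/mm × 0.0166667 hour/minute = 0.0281 in/minute.

0.0281 in/minute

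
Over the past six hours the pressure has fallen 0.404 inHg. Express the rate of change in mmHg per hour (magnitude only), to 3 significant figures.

0.404 inHg / 6 h × 25.4 mmHg/inHg = 1.71 mmHg/h.

1.71 mmHg per hour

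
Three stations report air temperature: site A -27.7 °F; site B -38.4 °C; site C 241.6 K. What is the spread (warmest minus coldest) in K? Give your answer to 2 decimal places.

6.85 K

site A: -27.7 °F = -33.167 °C.
site C: 241.6 K = -31.550 °C.
Spread: (-31.550) − (-38.400) = 6.850 °C.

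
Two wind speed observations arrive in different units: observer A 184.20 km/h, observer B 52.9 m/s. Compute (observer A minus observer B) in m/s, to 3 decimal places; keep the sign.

observer A: 184.20 km/h = 51.16667 m/s.
Difference: 51.16667 − 52.90000 = -1.733 m/s.

-1.733 m/s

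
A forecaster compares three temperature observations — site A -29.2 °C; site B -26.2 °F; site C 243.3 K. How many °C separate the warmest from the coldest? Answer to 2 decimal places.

3.13 °C

site B: -26.2 °F = -32.333 °C.
site C: 243.3 K = -29.850 °C.
Spread: (-29.200) − (-32.333) = 3.133 °C.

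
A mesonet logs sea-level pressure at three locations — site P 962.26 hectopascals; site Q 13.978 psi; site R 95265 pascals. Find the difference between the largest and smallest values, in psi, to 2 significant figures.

site P: 962.26 hPa = 13.9564 psi.
site R: 95265 Pa = 13.8170 psi.
Spread: 13.9780 − 13.8170 = 0.16 psi.

0.16 psi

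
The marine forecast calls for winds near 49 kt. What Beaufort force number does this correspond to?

49 kt lies in the Beaufort 10 band (storm, 48–55 kt).

Beaufort force 10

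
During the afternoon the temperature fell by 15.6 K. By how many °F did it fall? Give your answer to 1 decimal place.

28.1 °F

For a temperature change the 32° offset cancels: Δ°F = 15.6 × 1.8 = 28.1 °F.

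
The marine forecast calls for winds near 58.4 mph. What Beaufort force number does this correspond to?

Beaufort force 10

58.4 mph = 26.1 m/s, which is Beaufort 10 (storm, 24.5–28.4 m/s).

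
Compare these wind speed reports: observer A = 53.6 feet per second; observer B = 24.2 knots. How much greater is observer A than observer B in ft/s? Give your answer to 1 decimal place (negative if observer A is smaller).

observer B: 24.2 kt = 40.845 ft/s.
Difference: 53.600 − 40.845 = 12.8 ft/s.

12.8 ft/s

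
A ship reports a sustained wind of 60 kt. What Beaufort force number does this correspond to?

Beaufort force 11

60 kt lies in the Beaufort 11 band (violent storm, 56–63 kt).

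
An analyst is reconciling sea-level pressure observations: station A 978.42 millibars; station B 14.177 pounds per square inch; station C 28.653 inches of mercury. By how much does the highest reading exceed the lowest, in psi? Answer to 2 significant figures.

0.12 psi

station A: 978.42 mb = 14.1908 psi.
station C: 28.653 inHg = 14.0730 psi.
Spread: 14.1908 − 14.0730 = 0.12 psi.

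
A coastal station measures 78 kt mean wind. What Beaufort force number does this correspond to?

78 kt lies in the Beaufort 12 band (hurricane force, ≥64 kt).

Beaufort force 12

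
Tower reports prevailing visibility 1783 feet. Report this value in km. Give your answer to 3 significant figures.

1 ft = 0.0003048 km, so 1783 × 0.0003048 = 0.543 km.

0.543 km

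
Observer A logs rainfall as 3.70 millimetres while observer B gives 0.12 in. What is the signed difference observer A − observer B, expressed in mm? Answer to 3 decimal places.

observer B: 0.12 in = 3.04800 mm.
Difference: 3.70000 − 3.04800 = 0.652 mm.

0.652 mm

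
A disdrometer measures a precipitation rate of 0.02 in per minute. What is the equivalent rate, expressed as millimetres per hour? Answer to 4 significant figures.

30.48 mm/hour

0.02 in/minute × 25.4 mm/in × 60 minute/hour = 30.48 mm/hour.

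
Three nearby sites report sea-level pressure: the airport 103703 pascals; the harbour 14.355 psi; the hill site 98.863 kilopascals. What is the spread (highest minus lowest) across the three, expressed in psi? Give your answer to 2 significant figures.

the airport: 103703 Pa = 15.0408 psi.
the hill site: 98.863 kPa = 14.3389 psi.
Spread: 15.0408 − 14.3389 = 0.70 psi.

0.70 psi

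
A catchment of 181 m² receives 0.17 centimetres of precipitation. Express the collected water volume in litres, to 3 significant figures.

Depth: 0.17 cm × 10 = 1.7 mm.
1 mm over 1 m² is 1 L, so volume = 1.7 × 181 = 307.7 L ≈ 308 L.

308 litres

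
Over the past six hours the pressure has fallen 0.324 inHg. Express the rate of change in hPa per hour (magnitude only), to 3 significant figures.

1.83 hPa per hour

0.324 inHg / 6 h × 33.8639 hPa/inHg = 1.83 hPa/h.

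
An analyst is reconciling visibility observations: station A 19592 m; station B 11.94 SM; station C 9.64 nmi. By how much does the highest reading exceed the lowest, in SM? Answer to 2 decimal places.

1.08 SM

station A: 19592 m = 12.1739 SM.
station C: 9.64 nmi = 11.0935 SM.
Spread: 12.1739 − 11.0935 = 1.08 SM.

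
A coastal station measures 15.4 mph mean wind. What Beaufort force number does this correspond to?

15.4 mph = 6.9 m/s, which is Beaufort 4 (moderate breeze, 5.5–7.9 m/s).

Beaufort force 4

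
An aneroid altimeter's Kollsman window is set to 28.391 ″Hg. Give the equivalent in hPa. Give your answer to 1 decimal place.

1 inHg = 33.8639 hPa, so 28.391 × 33.8639 = 961.4 hPa.

961.4 hPa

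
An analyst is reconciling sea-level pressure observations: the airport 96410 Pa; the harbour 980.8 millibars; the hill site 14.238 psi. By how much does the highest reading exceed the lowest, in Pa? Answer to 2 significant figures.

the harbour: 980.8 mb = 98080.00 Pa.
the hill site: 14.238 psi = 98167.55 Pa.
Spread: 98167.55 − 96410.00 = 1800 Pa.

1800 Pa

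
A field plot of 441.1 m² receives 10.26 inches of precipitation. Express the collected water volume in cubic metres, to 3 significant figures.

115 cubic metres

Depth: 10.26 in × 25.4 = 260.604 mm.
1 mm over 1 m² is 1 L, so volume = 260.604 × 441.1 = 114952.42 L = 115 m³.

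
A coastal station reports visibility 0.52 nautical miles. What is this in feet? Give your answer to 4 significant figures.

3160 ft

1 nmi = 6076.12 ft, so 0.52 × 6076.12 = 3160 ft.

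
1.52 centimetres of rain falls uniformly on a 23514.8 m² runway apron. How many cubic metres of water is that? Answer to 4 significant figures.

357.4 cubic metres

Depth: 1.52 cm × 10 = 15.2 mm.
1 mm over 1 m² is 1 L, so volume = 15.2 × 23514.8 = 357424.96 L = 357.4 m³.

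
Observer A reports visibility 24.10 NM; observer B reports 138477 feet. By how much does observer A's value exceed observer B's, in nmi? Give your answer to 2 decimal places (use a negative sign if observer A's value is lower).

1.31 nmi

observer B: 138477 ft = 22.7904 nmi.
Difference: 24.1000 − 22.7904 = 1.31 nmi.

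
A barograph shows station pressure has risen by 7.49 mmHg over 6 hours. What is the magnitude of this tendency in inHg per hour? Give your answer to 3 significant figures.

0.0491 inHg per hour

7.49 mmHg / 6 h × 0.0393701 inHg/mmHg = 0.0491 inHg/h.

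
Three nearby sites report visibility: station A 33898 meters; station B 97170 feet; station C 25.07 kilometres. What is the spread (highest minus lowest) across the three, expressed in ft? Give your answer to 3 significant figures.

29000 ft

station A: 33898 m = 111213.91 ft.
station C: 25.07 km = 82250.66 ft.
Spread: 111213.91 − 82250.66 = 29000 ft.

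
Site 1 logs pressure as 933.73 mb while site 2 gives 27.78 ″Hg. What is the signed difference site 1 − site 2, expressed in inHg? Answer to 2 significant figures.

-0.21 inHg

site 1: 933.73 mb = 27.5730 inHg.
Difference: 27.5730 − 27.7800 = -0.21 inHg.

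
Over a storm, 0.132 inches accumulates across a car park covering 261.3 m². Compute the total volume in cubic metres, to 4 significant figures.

Depth: 0.132 in × 25.4 = 3.3528 mm.
1 mm over 1 m² is 1 L, so volume = 3.3528 × 261.3 = 876.08664 L = 0.8761 m³.

0.8761 cubic metres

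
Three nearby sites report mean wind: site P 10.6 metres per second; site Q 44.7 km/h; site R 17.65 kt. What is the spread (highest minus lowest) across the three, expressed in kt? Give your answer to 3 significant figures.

site P: 10.6 m/s = 20.6048 kt.
site Q: 44.7 km/h = 24.1361 kt.
Spread: 24.1361 − 17.6500 = 6.49 kt.

6.49 kt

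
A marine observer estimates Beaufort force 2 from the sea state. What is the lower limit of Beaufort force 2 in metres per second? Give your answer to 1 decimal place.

1.6 m/s

Beaufort 2 (light breeze) spans 1.6–3.3 m/s.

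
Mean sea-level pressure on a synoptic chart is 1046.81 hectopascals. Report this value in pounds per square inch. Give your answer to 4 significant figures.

1 hPa = 0.0145038 psi, so 1046.81 × 0.0145038 = 15.18 psi.

15.18 psi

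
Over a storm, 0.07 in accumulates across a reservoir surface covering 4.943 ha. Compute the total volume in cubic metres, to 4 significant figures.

Depth: 0.07 in × 25.4 = 1.778 mm.
Area: 4.943 ha = 49430 m².
1 mm over 1 m² is 1 L, so volume = 1.778 × 49430 = 87886.54 L = 87.89 m³.

87.89 cubic metres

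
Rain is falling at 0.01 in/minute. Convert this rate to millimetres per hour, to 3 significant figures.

0.01 in/minute × 25.4 mm/in × 60 minute/hour = 15.2 mm/hour.

15.2 mm/hour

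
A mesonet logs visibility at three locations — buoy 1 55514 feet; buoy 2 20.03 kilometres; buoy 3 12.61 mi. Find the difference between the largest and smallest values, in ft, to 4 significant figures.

buoy 2: 20.03 km = 65715.22 ft.
buoy 3: 12.61 SM = 66580.80 ft.
Spread: 66580.80 − 55514.00 = 11070 ft.

11070 ft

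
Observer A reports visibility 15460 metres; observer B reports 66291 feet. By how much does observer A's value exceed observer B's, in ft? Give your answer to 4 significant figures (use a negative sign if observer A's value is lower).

observer A: 15460 m = 50721.78 ft.
Difference: 50721.78 − 66291.00 = -15570 ft.

-15570 ft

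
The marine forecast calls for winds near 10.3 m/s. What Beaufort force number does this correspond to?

10.3 m/s lies in the Beaufort 5 band (fresh breeze, 8.0–10.7 m/s).

Beaufort force 5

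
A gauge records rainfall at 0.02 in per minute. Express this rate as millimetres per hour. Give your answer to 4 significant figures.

30.48 mm/hour

0.02 in/minute × 25.4 mm/in × 60 minute/hour = 30.48 mm/hour.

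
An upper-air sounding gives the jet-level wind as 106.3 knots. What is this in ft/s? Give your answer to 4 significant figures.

179.4 ft/s

1 kt = 1.68781 ft/s, so 106.3 × 1.68781 = 179.4 ft/s.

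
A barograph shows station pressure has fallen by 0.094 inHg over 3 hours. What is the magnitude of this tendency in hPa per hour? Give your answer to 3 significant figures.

1.06 hPa per hour

0.094 inHg / 3 h × 33.8639 hPa/inHg = 1.06 hPa/h.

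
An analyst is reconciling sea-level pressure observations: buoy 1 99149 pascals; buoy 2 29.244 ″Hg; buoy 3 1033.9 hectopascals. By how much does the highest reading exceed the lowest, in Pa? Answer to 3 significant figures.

buoy 2: 29.244 inHg = 99031.56 Pa.
buoy 3: 1033.9 hPa = 103390.00 Pa.
Spread: 103390.00 − 99031.56 = 4360 Pa.

4360 Pa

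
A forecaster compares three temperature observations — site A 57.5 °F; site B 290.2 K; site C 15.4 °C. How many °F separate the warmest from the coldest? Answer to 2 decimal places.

5.19 °F

site A: 57.5 °F = 14.167 °C.
site B: 290.2 K = 17.050 °C.
Spread: 17.050 − 14.167 = 2.883 °C = 5.19 °F.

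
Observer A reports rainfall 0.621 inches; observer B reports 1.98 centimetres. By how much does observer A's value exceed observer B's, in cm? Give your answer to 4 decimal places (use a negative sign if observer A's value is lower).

-0.4027 cm

observer A: 0.621 in = 1.577340 cm.
Difference: 1.577340 − 1.980000 = -0.4027 cm.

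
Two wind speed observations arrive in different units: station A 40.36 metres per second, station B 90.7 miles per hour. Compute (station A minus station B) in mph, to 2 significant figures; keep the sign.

-0.42 mph

station A: 40.36 m/s = 90.2827 mph.
Difference: 90.2827 − 90.7000 = -0.42 mph.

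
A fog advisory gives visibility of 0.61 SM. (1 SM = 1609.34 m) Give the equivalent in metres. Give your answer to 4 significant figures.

1 SM = 1609.34 m, so 0.61 × 1609.34 = 981.7 m.

981.7 m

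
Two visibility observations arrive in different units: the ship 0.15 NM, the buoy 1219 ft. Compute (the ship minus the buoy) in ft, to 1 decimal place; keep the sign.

-307.6 ft

the ship: 0.15 nmi = 911.417 ft.
Difference: 911.417 − 1219.000 = -307.6 ft.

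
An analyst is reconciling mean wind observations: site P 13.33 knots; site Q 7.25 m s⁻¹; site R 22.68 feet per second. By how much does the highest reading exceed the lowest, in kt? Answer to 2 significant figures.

site Q: 7.25 m/s = 14.0929 kt.
site R: 22.68 ft/s = 13.4375 kt.
Spread: 14.0929 − 13.3300 = 0.76 kt.

0.76 kt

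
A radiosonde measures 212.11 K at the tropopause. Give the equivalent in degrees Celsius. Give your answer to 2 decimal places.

-61.04 °C

°C = 212.11 − 273.15 = -61.04 °C.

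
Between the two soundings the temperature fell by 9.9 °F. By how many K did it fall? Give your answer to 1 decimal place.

5.5 K

For a temperature change the 32° offset cancels: ΔK = 9.9 × 0.5556 = 5.5 K.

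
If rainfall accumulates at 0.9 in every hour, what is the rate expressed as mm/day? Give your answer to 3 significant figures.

549 mm/day

0.9 in/hour × 25.4 mm/in × 24 hour/day = 549 mm/day.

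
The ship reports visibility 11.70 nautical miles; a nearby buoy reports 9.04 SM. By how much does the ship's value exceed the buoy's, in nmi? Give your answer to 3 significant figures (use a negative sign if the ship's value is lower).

the buoy: 9.04 SM = 7.8555 nmi.
Difference: 11.7000 − 7.8555 = 3.84 nmi.

3.84 nmi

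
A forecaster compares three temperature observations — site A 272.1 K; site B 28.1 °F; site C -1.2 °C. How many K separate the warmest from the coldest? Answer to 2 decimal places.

site A: 272.1 K = -1.050 °C.
site B: 28.1 °F = -2.167 °C.
Spread: (-1.050) − (-2.167) = 1.117 °C.

1.12 K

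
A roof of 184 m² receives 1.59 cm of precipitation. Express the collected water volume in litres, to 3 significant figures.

2930 litres

Depth: 1.59 cm × 10 = 15.9 mm.
1 mm over 1 m² is 1 L, so volume = 15.9 × 184 = 2925.6 L ≈ 2930 L.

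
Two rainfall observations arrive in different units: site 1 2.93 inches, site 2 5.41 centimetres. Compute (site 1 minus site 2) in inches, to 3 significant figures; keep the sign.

0.800 in

site 2: 5.41 cm = 2.12992 in.
Difference: 2.93000 − 2.12992 = 0.800 in.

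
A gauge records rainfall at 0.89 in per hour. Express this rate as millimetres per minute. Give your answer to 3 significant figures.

0.89 in/hour × 25.4 mm/in × 0.0166667 hour/minute = 0.377 mm/minute.

0.377 mm/minute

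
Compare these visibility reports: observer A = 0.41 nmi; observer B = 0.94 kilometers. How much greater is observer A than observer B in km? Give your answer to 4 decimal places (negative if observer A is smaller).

-0.1807 km

observer A: 0.41 nmi = 0.759320 km.
Difference: 0.759320 − 0.940000 = -0.1807 km.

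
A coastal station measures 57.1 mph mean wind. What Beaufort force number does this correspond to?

Beaufort force 10

57.1 mph = 25.5 m/s, which is Beaufort 10 (storm, 24.5–28.4 m/s).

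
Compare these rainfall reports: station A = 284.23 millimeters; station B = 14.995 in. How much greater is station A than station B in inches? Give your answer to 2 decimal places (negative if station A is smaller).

-3.80 in

station A: 284.23 mm = 11.1902 in.
Difference: 11.1902 − 14.9950 = -3.80 in.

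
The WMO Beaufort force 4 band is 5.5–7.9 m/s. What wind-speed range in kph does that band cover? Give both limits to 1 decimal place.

19.8 to 28.4 km/h

5.5–7.9 m/s × 3.6 = 19.8–28.4 km/h.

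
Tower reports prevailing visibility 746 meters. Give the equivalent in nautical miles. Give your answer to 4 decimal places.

0.4028 nmi

1 m = 0.000539957 nmi, so 746 × 0.000539957 = 0.4028 nmi.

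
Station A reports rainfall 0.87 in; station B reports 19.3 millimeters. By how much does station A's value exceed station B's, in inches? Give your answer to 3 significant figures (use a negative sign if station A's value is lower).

0.110 in

station B: 19.3 mm = 0.75984 in.
Difference: 0.87000 − 0.75984 = 0.110 in.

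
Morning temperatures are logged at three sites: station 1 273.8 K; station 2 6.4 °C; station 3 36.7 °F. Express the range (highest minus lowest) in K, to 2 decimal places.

station 1: 273.8 K = 0.650 °C.
station 3: 36.7 °F = 2.611 °C.
Spread: 6.400 − 0.650 = 5.750 °C.

5.75 K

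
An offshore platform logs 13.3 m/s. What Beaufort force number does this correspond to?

13.3 m/s lies in the Beaufort 6 band (strong breeze, 10.8–13.8 m/s).

Beaufort force 6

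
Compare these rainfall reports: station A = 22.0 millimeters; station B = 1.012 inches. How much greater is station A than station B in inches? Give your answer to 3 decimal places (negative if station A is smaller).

station A: 22.0 mm = 0.86614 in.
Difference: 0.86614 − 1.01200 = -0.146 in.

-0.146 in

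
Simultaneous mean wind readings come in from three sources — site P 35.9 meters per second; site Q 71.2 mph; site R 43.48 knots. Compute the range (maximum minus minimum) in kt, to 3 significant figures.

site P: 35.9 m/s = 69.784 kt.
site Q: 71.2 mph = 61.871 kt.
Spread: 69.784 − 43.480 = 26.3 kt.

26.3 kt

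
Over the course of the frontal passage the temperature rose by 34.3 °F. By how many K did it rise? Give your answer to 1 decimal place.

Converting a difference, only the 9/5 scale factor applies: ΔK = 34.3 × 0.5556 = 19.1 K.

19.1 K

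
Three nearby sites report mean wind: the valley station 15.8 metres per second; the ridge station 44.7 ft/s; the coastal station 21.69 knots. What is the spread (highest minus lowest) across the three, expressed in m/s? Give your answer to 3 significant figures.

the ridge station: 44.7 ft/s = 13.6246 m/s.
the coastal station: 21.69 kt = 11.1583 m/s.
Spread: 15.8000 − 11.1583 = 4.64 m/s.

4.64 m/s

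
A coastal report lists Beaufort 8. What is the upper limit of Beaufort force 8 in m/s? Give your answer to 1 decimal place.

20.7 m/s

Beaufort 8 (gale) spans 17.2–20.7 m/s.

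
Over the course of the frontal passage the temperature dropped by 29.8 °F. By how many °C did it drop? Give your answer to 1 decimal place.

16.6 °C

For a temperature change the 32° offset cancels: Δ°C = 29.8 × 0.5556 = 16.6 °C.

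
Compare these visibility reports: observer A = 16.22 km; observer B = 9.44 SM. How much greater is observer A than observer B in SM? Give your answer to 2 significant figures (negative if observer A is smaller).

observer A: 16.22 km = 10.0786 SM.
Difference: 10.0786 − 9.4400 = 0.64 SM.

0.64 SM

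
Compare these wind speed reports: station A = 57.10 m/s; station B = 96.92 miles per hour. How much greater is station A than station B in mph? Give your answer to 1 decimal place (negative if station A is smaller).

station A: 57.10 m/s = 127.729 mph.
Difference: 127.729 − 96.920 = 30.8 mph.

30.8 mph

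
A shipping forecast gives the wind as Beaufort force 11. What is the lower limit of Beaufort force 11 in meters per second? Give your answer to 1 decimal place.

Beaufort 11 (violent storm) spans 28.5–32.6 m/s.

28.5 m/s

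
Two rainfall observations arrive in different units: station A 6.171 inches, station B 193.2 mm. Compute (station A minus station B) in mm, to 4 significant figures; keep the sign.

station A: 6.171 in = 156.7434 mm.
Difference: 156.7434 − 193.2000 = -36.46 mm.

-36.46 mm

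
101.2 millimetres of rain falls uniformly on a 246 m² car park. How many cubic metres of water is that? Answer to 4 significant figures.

24.90 cubic metres

1 mm over 1 m² is 1 L, so volume = 101.2 × 246 = 24895.2 L = 24.90 m³.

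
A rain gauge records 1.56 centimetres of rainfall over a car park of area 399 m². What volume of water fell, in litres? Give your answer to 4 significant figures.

6224 litres

Depth: 1.56 cm × 10 = 15.6 mm.
1 mm over 1 m² is 1 L, so volume = 15.6 × 399 = 6224.4 L ≈ 6224 L.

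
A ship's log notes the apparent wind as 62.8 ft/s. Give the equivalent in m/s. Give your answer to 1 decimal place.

1 ft/s = 0.3048 m/s, so 62.8 × 0.3048 = 19.1 m/s.

19.1 m/s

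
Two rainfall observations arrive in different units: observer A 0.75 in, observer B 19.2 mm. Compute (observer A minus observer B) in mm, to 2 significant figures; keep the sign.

observer A: 0.75 in = 19.0500 mm.
Difference: 19.0500 − 19.2000 = -0.15 mm.

-0.15 mm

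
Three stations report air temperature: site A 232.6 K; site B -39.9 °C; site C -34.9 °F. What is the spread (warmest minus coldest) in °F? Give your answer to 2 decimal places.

site A: 232.6 K = -40.550 °C.
site C: -34.9 °F = -37.167 °C.
Spread: (-37.167) − (-40.550) = 3.383 °C = 6.09 °F.

6.09 °F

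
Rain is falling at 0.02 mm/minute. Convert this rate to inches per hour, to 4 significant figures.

0.04724 in/hour

0.02 mm/minute × 0.0393701 in/mm × 60 minute/hour = 0.04724 in/hour.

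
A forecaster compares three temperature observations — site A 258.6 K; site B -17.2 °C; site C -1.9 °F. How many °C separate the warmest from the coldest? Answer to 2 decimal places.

site A: 258.6 K = -14.550 °C.
site C: -1.9 °F = -18.833 °C.
Spread: (-14.550) − (-18.833) = 4.283 °C.

4.28 °C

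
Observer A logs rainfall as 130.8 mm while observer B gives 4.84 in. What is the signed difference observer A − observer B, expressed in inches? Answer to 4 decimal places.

observer A: 130.8 mm = 5.149606 in.
Difference: 5.149606 − 4.840000 = 0.3096 in.

0.3096 in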